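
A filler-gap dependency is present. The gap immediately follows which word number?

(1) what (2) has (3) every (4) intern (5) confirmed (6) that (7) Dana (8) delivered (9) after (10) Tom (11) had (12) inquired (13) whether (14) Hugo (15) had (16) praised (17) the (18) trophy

8

The displaced element is "what" (word 1).
It is linked across 1 clause boundary (that).
It functions as the direct object of "delivered", so the gap sits immediately after word 8 ("delivered").
Base order: Every intern has confirmed that Dana delivered what after Tom had inquired whether Hugo had praised the trophy.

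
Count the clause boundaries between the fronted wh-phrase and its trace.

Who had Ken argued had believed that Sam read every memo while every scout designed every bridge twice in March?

"who" is extracted from the subject of "believed".
Boundaries crossed, outermost first: [Ø] — 1 in total.

1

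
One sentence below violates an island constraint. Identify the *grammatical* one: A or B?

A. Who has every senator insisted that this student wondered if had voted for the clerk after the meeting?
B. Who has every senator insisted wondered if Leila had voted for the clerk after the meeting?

In A, the wh-phrase is extracted from inside a wh-island (introduced by "if"), which blocks movement.
In B, the extraction path crosses only that-complement boundaries, which are transparent.
So B is grammatical.

B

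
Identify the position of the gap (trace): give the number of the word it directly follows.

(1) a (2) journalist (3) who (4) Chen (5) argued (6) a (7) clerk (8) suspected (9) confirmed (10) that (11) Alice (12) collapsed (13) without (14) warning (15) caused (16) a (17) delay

8

The displaced element is "a journalist" (word 2).
It is linked across 2 clause boundaries (Ø → Ø).
It functions as the subject of "confirmed", so the gap sits immediately after word 8 ("suspected").
Base order: Chen argued a clerk suspected that a journalist confirmed that Alice collapsed without warning.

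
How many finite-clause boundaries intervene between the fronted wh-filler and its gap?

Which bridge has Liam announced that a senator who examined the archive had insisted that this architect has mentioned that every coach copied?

3

"which bridge" is extracted from the object of "copied".
Boundaries crossed, outermost first: [that], [that], [that] — 3 in total.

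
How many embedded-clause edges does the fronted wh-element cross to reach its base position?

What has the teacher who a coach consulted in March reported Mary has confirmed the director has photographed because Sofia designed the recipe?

"what" is extracted from the object of "photographed".
Boundaries crossed, outermost first: [Ø], [Ø] — 2 in total.

2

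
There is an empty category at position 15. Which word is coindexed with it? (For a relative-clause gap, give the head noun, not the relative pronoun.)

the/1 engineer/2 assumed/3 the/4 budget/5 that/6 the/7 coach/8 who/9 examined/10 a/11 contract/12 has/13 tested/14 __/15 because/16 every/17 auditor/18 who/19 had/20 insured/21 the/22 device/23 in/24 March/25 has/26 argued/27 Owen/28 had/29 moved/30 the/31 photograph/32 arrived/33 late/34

The gap at 15 is the object of "tested", inside a relative clause.
The relative pronoun is "that" (word 6); it is bound by the head noun immediately before it.
Its filler is the head noun "budget", at word 5.

5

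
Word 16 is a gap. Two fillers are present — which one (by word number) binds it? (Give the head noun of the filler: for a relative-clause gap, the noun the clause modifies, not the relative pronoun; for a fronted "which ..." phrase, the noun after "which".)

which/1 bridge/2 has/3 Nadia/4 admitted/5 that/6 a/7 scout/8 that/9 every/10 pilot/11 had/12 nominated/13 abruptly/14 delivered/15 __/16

2

The marked gap is the direct object of "delivered".
Its filler is the fronted wh-phrase "which bridge", at word 2.
(The other dependency links word 8 to a gap after word 13.)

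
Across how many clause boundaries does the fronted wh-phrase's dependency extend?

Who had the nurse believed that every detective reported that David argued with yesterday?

"who" is extracted from the PP object of "argued".
Boundaries crossed, outermost first: [that], [that] — 2 in total.

2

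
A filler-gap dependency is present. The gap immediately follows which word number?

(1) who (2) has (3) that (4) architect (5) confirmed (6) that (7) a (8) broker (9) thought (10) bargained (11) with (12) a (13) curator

The displaced element is "who" (word 1).
It is linked across 2 clause boundaries (that → Ø).
It functions as the subject of "bargained", so the gap sits immediately after word 9 ("thought").
Base order: That architect has confirmed that a broker thought that who bargained with a curator.

9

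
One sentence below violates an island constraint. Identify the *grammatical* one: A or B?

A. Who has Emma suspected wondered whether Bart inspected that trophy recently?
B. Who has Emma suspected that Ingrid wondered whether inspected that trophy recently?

A

In B, the wh-phrase is extracted from inside a wh-island (introduced by "whether"), which blocks movement.
In A, the extraction path crosses only that-complement boundaries, which are transparent.
So A is grammatical.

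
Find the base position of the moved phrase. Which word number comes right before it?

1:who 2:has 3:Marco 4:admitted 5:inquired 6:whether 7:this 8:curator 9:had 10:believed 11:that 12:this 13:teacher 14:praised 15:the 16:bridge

The displaced element is "who" (word 1).
It is linked across 1 clause boundary (Ø).
It functions as the subject of "inquired", so the gap sits immediately after word 4 ("admitted").
Base order: Marco has admitted that who inquired whether this curator had believed that this teacher praised the bridge.

4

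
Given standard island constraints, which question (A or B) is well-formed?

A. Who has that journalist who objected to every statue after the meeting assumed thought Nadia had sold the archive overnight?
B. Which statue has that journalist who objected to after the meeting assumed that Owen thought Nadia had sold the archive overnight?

In B, the wh-phrase is extracted from inside a complex-NP island (relative clause) (introduced by "who"), which blocks movement.
In A, the extraction path crosses only that-complement boundaries, which are transparent.
So A is grammatical.

A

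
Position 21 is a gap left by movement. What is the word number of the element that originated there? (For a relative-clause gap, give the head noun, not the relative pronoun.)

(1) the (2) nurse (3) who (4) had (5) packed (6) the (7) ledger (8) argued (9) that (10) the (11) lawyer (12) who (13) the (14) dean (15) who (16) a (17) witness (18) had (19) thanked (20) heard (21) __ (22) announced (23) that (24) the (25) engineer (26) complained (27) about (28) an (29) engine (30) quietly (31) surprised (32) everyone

The gap at 21 is the subject of "announced", inside a relative clause.
The relative pronoun is "who" (word 12); it is bound by the head noun immediately before it.
Its filler is the head noun "lawyer", at word 11.

11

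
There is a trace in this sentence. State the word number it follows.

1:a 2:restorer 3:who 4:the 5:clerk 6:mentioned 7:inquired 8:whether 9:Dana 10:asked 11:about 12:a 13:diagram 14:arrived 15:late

The displaced element is "a restorer" (word 2).
It is linked across 1 clause boundary (Ø).
It functions as the subject of "inquired", so the gap sits immediately after word 6 ("mentioned").
Base order: The clerk mentioned a restorer inquired whether Dana asked about a diagram.

6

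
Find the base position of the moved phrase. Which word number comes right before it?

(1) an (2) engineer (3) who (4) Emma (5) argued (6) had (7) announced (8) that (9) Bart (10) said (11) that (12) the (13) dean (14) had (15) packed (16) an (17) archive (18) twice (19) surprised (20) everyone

5

The displaced element is "an engineer" (word 2).
It is linked across 1 clause boundary (Ø).
It functions as the subject of "announced", so the gap sits immediately after word 5 ("argued").
Base order: Emma argued that an engineer had announced that Bart said that the dean had packed an archive twice.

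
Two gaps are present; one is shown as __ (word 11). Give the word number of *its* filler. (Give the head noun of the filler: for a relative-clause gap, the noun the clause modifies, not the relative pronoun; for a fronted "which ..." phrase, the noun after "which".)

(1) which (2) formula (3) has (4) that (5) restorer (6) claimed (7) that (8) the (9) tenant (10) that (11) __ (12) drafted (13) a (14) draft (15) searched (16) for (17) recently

The marked gap is inside the relative clause, the subject of "drafted".
Its filler is the head noun "tenant" (via "that"), at word 9.
(The other dependency links word 2 to a gap after word 16.)

9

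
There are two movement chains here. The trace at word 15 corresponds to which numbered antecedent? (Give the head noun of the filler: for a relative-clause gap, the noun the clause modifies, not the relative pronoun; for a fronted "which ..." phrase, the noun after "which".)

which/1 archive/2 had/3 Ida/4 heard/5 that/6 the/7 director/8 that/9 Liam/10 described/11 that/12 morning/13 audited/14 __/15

2

The marked gap is the direct object of "audited".
Its filler is the fronted wh-phrase "which archive", at word 2.
(The other dependency links word 8 to a gap after word 11.)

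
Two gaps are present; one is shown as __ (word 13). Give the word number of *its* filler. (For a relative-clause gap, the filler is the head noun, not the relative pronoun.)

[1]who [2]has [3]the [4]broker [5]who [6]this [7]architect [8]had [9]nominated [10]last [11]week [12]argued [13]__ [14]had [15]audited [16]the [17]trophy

1

The marked gap is the subject of "audited".
Its filler is the fronted wh-phrase "who", at word 1.
(The other dependency links word 4 to a gap after word 9.)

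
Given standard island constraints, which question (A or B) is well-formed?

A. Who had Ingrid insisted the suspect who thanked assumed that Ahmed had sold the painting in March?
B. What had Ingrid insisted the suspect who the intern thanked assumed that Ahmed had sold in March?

B

In A, the wh-phrase is extracted from inside a complex-NP island (relative clause) (introduced by "who"), which blocks movement.
In B, the extraction path crosses only that-complement boundaries, which are transparent.
So B is grammatical.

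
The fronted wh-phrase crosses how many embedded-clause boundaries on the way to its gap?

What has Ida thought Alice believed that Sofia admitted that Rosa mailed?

3

"what" is extracted from the object of "mailed".
Boundaries crossed, outermost first: [Ø], [that], [that] — 3 in total.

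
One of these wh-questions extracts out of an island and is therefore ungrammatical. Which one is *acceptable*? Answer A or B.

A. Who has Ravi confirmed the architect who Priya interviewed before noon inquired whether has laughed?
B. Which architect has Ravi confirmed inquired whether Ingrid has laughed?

In A, the wh-phrase is extracted from inside a wh-island (introduced by "whether"), which blocks movement.
In B, the extraction path crosses only that-complement boundaries, which are transparent.
So B is grammatical.

B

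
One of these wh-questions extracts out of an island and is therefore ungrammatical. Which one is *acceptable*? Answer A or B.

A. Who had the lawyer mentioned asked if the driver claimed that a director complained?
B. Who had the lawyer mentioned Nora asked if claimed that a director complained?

A

In B, the wh-phrase is extracted from inside a wh-island (introduced by "if"), which blocks movement.
In A, the extraction path crosses only that-complement boundaries, which are transparent.
So A is grammatical.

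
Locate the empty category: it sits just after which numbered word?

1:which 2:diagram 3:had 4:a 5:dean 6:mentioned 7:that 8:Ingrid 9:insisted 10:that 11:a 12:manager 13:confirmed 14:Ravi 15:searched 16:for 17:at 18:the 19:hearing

16

The displaced element is "which diagram" (word 2).
It is linked across 3 clause boundaries (that → that → Ø).
It functions as the object of the preposition "for" of "searched", so the gap sits immediately after word 16 ("for").
Base order: A dean had mentioned that Ingrid insisted that a manager confirmed Ravi searched for which diagram at the hearing.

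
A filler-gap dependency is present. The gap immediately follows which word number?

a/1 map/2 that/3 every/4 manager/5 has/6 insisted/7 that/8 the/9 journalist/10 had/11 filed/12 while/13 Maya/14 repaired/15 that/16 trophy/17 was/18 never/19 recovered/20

12

The displaced element is "a map" (word 2).
It is linked across 1 clause boundary (that).
It functions as the direct object of "filed", so the gap sits immediately after word 12 ("filed").
Base order: Every manager has insisted that the journalist had filed a map while Maya repaired that trophy.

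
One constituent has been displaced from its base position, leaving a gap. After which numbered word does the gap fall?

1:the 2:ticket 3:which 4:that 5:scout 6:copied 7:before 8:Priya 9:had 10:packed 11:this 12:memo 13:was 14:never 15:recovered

The displaced element is "the ticket" (word 2).
It functions as the direct object of "copied", so the gap sits immediately after word 6 ("copied").
Base order: That scout copied the ticket before Priya had packed this memo.

6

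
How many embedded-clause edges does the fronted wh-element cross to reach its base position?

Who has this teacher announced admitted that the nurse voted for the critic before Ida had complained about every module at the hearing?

"who" is extracted from the subject of "admitted".
Boundaries crossed, outermost first: [Ø] — 1 in total.

1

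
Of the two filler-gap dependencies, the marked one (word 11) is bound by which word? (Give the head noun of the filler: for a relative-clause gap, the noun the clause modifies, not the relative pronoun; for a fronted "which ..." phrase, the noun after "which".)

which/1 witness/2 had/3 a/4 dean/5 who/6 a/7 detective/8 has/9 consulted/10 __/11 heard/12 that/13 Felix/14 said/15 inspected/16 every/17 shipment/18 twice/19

5

The marked gap is inside the relative clause, the direct object of "consulted".
Its filler is the head noun "dean" (via "who"), at word 5.
(The other dependency links word 2 to a gap after word 15.)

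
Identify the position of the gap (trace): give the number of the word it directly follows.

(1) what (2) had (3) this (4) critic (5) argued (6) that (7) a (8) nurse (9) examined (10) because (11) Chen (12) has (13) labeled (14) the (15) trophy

9

The displaced element is "what" (word 1).
It is linked across 1 clause boundary (that).
It functions as the direct object of "examined", so the gap sits immediately after word 9 ("examined").
Base order: This critic had argued that a nurse examined what because Chen has labeled the trophy.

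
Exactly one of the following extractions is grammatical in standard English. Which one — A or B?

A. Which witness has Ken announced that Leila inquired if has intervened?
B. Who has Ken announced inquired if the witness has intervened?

B

In A, the wh-phrase is extracted from inside a wh-island (introduced by "if"), which blocks movement.
In B, the extraction path crosses only that-complement boundaries, which are transparent.
So B is grammatical.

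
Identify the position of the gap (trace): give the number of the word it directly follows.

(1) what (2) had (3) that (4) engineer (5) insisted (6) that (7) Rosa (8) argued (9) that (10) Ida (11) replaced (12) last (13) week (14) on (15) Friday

The displaced element is "what" (word 1).
It is linked across 2 clause boundaries (that → that).
It functions as the direct object of "replaced", so the gap sits immediately after word 11 ("replaced").
Base order: That engineer had insisted that Rosa argued that Ida replaced what last week on Friday.

11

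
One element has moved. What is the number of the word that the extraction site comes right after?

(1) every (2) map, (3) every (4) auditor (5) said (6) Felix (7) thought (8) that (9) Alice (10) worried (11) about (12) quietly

The displaced element is "every map" (word 2).
It is linked across 2 clause boundaries (Ø → that).
It functions as the object of the preposition "about" of "worried", so the gap sits immediately after word 11 ("about").
Base order: Every auditor said Felix thought that Alice worried about every map quietly.

11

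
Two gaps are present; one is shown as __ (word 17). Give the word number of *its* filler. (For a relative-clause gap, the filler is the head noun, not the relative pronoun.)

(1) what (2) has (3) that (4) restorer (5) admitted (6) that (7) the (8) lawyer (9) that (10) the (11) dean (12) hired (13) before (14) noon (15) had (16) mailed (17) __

The marked gap is the direct object of "mailed".
Its filler is the fronted wh-phrase "what", at word 1.
(The other dependency links word 8 to a gap after word 12.)

1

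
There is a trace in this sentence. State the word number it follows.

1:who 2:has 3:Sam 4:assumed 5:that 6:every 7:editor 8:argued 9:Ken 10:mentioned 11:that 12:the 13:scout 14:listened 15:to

15

The displaced element is "who" (word 1).
It is linked across 3 clause boundaries (that → Ø → that).
It functions as the object of the preposition "to" of "listened", so the gap sits immediately after word 15 ("to").
Base order: Sam has assumed that every editor argued Ken mentioned that the scout listened to who.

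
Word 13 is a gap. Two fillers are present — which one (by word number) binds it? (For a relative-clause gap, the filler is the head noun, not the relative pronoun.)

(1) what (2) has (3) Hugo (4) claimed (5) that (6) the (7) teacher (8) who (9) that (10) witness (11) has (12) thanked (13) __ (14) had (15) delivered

The marked gap is inside the relative clause, the direct object of "thanked".
Its filler is the head noun "teacher" (via "who"), at word 7.
(The other dependency links word 1 to a gap after word 15.)

7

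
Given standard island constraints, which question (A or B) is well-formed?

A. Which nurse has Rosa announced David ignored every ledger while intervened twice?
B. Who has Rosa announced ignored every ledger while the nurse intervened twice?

In A, the wh-phrase is extracted from inside an adjunct island (introduced by "while"), which blocks movement.
In B, the extraction path crosses only that-complement boundaries, which are transparent.
So B is grammatical.

B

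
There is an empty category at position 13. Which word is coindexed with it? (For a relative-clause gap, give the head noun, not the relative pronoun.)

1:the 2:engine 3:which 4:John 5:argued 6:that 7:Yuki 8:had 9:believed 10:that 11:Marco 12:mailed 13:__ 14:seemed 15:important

The gap at 13 is the object of "mailed", inside a relative clause.
The relative pronoun is "which" (word 3); it is bound by the head noun immediately before it.
Its filler is the head noun "engine", at word 2.

2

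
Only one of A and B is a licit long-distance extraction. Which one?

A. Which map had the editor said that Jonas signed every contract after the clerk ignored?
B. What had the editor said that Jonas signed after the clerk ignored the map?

B

In A, the wh-phrase is extracted from inside an adjunct island (introduced by "after"), which blocks movement.
In B, the extraction path crosses only that-complement boundaries, which are transparent.
So B is grammatical.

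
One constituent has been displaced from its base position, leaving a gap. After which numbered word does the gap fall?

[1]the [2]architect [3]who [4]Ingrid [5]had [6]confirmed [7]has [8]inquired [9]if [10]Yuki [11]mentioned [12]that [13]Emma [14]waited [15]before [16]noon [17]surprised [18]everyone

6

The displaced element is "the architect" (word 2).
It is linked across 1 clause boundary (Ø).
It functions as the subject of "inquired", so the gap sits immediately after word 6 ("confirmed").
Base order: Ingrid had confirmed that the architect has inquired if Yuki mentioned that Emma waited before noon.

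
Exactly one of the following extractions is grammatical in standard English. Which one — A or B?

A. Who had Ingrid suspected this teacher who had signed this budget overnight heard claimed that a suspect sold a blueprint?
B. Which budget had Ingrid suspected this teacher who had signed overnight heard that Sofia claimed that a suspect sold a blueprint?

A

In B, the wh-phrase is extracted from inside a complex-NP island (relative clause) (introduced by "who"), which blocks movement.
In A, the extraction path crosses only that-complement boundaries, which are transparent.
So A is grammatical.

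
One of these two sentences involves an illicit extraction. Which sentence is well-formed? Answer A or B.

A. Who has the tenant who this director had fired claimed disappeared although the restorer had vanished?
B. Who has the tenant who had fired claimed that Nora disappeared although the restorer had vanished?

In B, the wh-phrase is extracted from inside a complex-NP island (relative clause) (introduced by "who"), which blocks movement.
In A, the extraction path crosses only that-complement boundaries, which are transparent.
So A is grammatical.

A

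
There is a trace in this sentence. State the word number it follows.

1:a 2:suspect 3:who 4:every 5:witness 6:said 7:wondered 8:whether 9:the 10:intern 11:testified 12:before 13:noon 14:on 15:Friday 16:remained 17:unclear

The displaced element is "a suspect" (word 2).
It is linked across 1 clause boundary (Ø).
It functions as the subject of "wondered", so the gap sits immediately after word 6 ("said").
Base order: Every witness said that a suspect wondered whether the intern testified before noon on Friday.

6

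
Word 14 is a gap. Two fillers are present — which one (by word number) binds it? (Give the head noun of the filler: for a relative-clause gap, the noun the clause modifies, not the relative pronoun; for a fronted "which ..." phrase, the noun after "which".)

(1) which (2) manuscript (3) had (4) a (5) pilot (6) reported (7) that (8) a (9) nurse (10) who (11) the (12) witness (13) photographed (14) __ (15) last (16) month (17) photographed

9

The marked gap is inside the relative clause, the direct object of "photographed".
Its filler is the head noun "nurse" (via "who"), at word 9.
(The other dependency links word 2 to a gap after word 17.)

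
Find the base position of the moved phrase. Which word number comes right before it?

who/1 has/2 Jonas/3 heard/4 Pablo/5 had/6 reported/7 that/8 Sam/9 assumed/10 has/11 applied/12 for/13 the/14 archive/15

10

The displaced element is "who" (word 1).
It is linked across 3 clause boundaries (Ø → that → Ø).
It functions as the subject of "applied", so the gap sits immediately after word 10 ("assumed").
Base order: Jonas has heard Pablo had reported that Sam assumed that who has applied for the archive.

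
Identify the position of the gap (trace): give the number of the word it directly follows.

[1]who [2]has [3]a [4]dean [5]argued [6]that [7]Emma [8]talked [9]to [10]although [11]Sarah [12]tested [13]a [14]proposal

The displaced element is "who" (word 1).
It is linked across 1 clause boundary (that).
It functions as the object of the preposition "to" of "talked", so the gap sits immediately after word 9 ("to").
Base order: A dean has argued that Emma talked to who although Sarah tested a proposal.

9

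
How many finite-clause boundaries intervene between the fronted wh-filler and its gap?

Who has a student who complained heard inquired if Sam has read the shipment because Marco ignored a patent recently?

"who" is extracted from the subject of "inquired".
Boundaries crossed, outermost first: [Ø] — 1 in total.

1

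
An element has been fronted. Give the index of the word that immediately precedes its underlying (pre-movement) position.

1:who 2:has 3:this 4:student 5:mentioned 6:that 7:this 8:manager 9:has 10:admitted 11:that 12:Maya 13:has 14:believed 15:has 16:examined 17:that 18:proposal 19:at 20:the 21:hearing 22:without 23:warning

The displaced element is "who" (word 1).
It is linked across 3 clause boundaries (that → that → Ø).
It functions as the subject of "examined", so the gap sits immediately after word 14 ("believed").
Base order: This student has mentioned that this manager has admitted that Maya has believed that who has examined that proposal at the hearing without warning.

14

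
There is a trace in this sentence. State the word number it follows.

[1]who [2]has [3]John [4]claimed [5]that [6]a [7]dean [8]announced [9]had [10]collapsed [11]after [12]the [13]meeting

The displaced element is "who" (word 1).
It is linked across 2 clause boundaries (that → Ø).
It functions as the subject of "collapsed", so the gap sits immediately after word 8 ("announced").
Base order: John has claimed that a dean announced that who had collapsed after the meeting.

8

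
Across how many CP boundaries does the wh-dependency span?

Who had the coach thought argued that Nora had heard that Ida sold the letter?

1

"who" is extracted from the subject of "argued".
Boundaries crossed, outermost first: [Ø] — 1 in total.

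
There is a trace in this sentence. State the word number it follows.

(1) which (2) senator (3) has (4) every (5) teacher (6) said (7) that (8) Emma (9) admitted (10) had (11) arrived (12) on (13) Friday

The displaced element is "which senator" (word 2).
It is linked across 2 clause boundaries (that → Ø).
It functions as the subject of "arrived", so the gap sits immediately after word 9 ("admitted").
Base order: Every teacher has said that Emma admitted that which senator had arrived on Friday.

9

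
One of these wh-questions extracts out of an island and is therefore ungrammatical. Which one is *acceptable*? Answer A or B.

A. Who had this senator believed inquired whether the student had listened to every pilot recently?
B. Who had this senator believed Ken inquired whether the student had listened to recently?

In B, the wh-phrase is extracted from inside a wh-island (introduced by "whether"), which blocks movement.
In A, the extraction path crosses only that-complement boundaries, which are transparent.
So A is grammatical.

A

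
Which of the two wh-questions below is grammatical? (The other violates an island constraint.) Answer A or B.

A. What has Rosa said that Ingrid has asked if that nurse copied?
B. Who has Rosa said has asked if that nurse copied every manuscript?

In A, the wh-phrase is extracted from inside a wh-island (introduced by "if"), which blocks movement.
In B, the extraction path crosses only that-complement boundaries, which are transparent.
So B is grammatical.

B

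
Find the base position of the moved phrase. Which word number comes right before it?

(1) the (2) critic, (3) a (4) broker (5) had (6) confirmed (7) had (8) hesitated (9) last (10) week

The displaced element is "the critic" (word 2).
It is linked across 1 clause boundary (Ø).
It functions as the subject of "hesitated", so the gap sits immediately after word 6 ("confirmed").
Base order: A broker had confirmed that the critic had hesitated last week.

6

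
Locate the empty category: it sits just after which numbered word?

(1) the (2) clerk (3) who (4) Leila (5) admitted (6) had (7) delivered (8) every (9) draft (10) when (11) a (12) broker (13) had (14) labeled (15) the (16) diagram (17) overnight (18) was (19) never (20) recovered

5

The displaced element is "the clerk" (word 2).
It is linked across 1 clause boundary (Ø).
It functions as the subject of "delivered", so the gap sits immediately after word 5 ("admitted").
Base order: Leila admitted that the clerk had delivered every draft when a broker had labeled the diagram overnight.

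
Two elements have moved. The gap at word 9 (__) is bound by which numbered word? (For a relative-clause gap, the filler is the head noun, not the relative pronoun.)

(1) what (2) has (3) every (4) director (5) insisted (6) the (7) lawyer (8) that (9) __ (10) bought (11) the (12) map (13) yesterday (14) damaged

7

The marked gap is inside the relative clause, the subject of "bought".
Its filler is the head noun "lawyer" (via "that"), at word 7.
(The other dependency links word 1 to a gap after word 14.)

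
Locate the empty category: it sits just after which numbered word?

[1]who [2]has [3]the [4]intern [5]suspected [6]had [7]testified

5

The displaced element is "who" (word 1).
It is linked across 1 clause boundary (Ø).
It functions as the subject of "testified", so the gap sits immediately after word 5 ("suspected").
Base order: The intern has suspected that who had testified.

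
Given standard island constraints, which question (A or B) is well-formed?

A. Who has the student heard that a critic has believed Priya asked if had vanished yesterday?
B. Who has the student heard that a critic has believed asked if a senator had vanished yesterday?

In A, the wh-phrase is extracted from inside a wh-island (introduced by "if"), which blocks movement.
In B, the extraction path crosses only that-complement boundaries, which are transparent.
So B is grammatical.

B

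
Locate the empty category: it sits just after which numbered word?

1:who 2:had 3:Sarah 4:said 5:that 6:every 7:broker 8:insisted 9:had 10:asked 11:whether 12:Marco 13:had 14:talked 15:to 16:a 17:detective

The displaced element is "who" (word 1).
It is linked across 2 clause boundaries (that → Ø).
It functions as the subject of "asked", so the gap sits immediately after word 8 ("insisted").
Base order: Sarah had said that every broker insisted that who had asked whether Marco had talked to a detective.

8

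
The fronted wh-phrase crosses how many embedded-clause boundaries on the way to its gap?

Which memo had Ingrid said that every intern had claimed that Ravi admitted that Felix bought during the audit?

3

"which memo" is extracted from the object of "bought".
Boundaries crossed, outermost first: [that], [that], [that] — 3 in total.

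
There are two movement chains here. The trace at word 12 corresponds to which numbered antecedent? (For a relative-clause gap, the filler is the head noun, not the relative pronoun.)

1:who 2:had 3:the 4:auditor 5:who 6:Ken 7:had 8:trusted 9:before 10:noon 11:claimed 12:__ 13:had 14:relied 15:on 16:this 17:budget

1

The marked gap is the subject of "relied".
Its filler is the fronted wh-phrase "who", at word 1.
(The other dependency links word 4 to a gap after word 8.)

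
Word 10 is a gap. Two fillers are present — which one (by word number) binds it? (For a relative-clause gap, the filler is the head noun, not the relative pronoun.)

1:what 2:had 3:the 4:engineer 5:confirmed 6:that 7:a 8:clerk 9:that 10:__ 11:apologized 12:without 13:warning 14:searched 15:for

The marked gap is inside the relative clause, the subject of "apologized".
Its filler is the head noun "clerk" (via "that"), at word 8.
(The other dependency links word 1 to a gap after word 15.)

8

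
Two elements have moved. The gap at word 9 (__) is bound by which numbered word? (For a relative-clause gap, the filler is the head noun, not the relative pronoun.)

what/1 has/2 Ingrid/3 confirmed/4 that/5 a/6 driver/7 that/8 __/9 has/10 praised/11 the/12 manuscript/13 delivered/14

The marked gap is inside the relative clause, the subject of "praised".
Its filler is the head noun "driver" (via "that"), at word 7.
(The other dependency links word 1 to a gap after word 14.)

7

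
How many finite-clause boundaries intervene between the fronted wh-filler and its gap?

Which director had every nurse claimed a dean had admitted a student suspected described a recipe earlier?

"which director" is extracted from the subject of "described".
Boundaries crossed, outermost first: [Ø], [Ø], [Ø] — 3 in total.

3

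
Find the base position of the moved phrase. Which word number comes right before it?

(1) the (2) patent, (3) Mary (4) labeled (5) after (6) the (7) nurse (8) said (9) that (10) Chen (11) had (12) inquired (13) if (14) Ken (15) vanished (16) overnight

4

The displaced element is "the patent" (word 2).
It functions as the direct object of "labeled", so the gap sits immediately after word 4 ("labeled").
Base order: Mary labeled the patent after the nurse said that Chen had inquired if Ken vanished overnight.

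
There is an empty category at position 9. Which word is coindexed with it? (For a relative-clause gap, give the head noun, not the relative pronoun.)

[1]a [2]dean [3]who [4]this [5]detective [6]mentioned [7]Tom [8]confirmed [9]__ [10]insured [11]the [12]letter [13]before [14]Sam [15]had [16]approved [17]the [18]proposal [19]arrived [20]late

The gap at 9 is the subject of "insured", inside a relative clause.
The relative pronoun is "who" (word 3); it is bound by the head noun immediately before it.
Its filler is the head noun "dean", at word 2.

2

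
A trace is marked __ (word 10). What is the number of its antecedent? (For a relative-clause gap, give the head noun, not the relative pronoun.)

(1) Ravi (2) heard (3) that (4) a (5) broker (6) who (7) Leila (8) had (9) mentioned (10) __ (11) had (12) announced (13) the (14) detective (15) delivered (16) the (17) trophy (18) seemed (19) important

The gap at 10 is the subject of "announced", inside a relative clause.
The relative pronoun is "who" (word 6); it is bound by the head noun immediately before it.
Its filler is the head noun "broker", at word 5.

5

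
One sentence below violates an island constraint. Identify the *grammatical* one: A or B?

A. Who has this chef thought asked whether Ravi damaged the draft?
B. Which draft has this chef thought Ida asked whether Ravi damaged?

In B, the wh-phrase is extracted from inside a wh-island (introduced by "whether"), which blocks movement.
In A, the extraction path crosses only that-complement boundaries, which are transparent.
So A is grammatical.

A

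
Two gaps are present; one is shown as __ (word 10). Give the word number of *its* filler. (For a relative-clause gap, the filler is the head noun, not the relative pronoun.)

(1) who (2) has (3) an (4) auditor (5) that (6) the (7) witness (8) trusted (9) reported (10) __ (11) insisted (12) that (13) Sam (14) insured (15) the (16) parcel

The marked gap is the subject of "insisted".
Its filler is the fronted wh-phrase "who", at word 1.
(The other dependency links word 4 to a gap after word 8.)

1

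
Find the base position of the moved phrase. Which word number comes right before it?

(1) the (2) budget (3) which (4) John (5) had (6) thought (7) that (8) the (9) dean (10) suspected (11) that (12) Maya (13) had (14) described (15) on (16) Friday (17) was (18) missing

The displaced element is "the budget" (word 2).
It is linked across 2 clause boundaries (that → that).
It functions as the direct object of "described", so the gap sits immediately after word 14 ("described").
Base order: John had thought that the dean suspected that Maya had described the budget on Friday.

14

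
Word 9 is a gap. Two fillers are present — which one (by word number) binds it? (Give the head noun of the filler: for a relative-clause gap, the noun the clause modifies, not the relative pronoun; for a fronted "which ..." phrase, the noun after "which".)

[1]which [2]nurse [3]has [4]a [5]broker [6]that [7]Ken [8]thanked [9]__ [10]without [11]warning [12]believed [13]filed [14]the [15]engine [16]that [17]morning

The marked gap is inside the relative clause, the direct object of "thanked".
Its filler is the head noun "broker" (via "that"), at word 5.
(The other dependency links word 2 to a gap after word 12.)

5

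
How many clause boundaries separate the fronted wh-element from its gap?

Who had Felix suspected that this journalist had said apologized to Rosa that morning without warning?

2

"who" is extracted from the subject of "apologized".
Boundaries crossed, outermost first: [that], [Ø] — 2 in total.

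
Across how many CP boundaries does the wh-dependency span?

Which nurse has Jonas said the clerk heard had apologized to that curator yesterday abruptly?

2

"which nurse" is extracted from the subject of "apologized".
Boundaries crossed, outermost first: [Ø], [Ø] — 2 in total.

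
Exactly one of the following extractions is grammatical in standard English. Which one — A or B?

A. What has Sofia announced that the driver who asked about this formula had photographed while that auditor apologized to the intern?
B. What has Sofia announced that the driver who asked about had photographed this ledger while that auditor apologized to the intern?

In B, the wh-phrase is extracted from inside a complex-NP island (relative clause) (introduced by "who"), which blocks movement.
In A, the extraction path crosses only that-complement boundaries, which are transparent.
So A is grammatical.

A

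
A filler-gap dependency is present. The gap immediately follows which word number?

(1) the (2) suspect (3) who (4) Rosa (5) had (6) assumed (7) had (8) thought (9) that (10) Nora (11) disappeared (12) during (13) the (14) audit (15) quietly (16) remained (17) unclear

The displaced element is "the suspect" (word 2).
It is linked across 1 clause boundary (Ø).
It functions as the subject of "thought", so the gap sits immediately after word 6 ("assumed").
Base order: Rosa had assumed that the suspect had thought that Nora disappeared during the audit quietly.

6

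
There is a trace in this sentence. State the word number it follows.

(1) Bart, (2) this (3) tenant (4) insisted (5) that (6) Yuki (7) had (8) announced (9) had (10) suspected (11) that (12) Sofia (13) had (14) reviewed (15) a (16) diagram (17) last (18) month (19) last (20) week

The displaced element is "Bart" (word 1).
It is linked across 2 clause boundaries (that → Ø).
It functions as the subject of "suspected", so the gap sits immediately after word 8 ("announced").
Base order: This tenant insisted that Yuki had announced Bart had suspected that Sofia had reviewed a diagram last month last week.

8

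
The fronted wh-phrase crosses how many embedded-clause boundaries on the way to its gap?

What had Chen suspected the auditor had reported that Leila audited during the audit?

"what" is extracted from the object of "audited".
Boundaries crossed, outermost first: [Ø], [that] — 2 in total.

2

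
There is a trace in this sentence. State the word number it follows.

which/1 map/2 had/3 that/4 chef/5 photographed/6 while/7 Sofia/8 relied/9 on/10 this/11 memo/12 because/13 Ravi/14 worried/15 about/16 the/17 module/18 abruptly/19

6

The displaced element is "which map" (word 2).
It functions as the direct object of "photographed", so the gap sits immediately after word 6 ("photographed").
Base order: That chef had photographed which map while Sofia relied on this memo because Ravi worried about the module abruptly.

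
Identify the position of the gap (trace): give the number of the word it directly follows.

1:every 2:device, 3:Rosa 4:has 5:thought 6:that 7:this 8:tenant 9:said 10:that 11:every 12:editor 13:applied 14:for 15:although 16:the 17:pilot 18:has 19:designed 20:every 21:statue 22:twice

14

The displaced element is "every device" (word 2).
It is linked across 2 clause boundaries (that → that).
It functions as the object of the preposition "for" of "applied", so the gap sits immediately after word 14 ("for").
Base order: Rosa has thought that this tenant said that every editor applied for every device although the pilot has designed every statue twice.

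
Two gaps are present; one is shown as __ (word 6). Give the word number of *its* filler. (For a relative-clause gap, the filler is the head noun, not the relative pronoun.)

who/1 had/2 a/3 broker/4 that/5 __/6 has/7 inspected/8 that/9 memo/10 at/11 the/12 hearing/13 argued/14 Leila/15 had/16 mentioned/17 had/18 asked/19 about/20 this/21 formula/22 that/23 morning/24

The marked gap is inside the relative clause, the subject of "inspected".
Its filler is the head noun "broker" (via "that"), at word 4.
(The other dependency links word 1 to a gap after word 17.)

4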